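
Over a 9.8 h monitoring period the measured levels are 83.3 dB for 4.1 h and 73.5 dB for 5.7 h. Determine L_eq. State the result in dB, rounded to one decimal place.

The energy average is taken in the linear domain: L_eq = 10·log₁₀[(Σ tᵢ·10^(Lᵢ/10))/T], T = 9.8 h.
Σ tᵢ·10^(Lᵢ/10) = 4.1·10^(83.3/10) + 5.7·10^(73.5/10) = 1.004e+09.
L_eq = 10·log₁₀(1.004e+09/9.8) = 80.11 dB.

80.1 dB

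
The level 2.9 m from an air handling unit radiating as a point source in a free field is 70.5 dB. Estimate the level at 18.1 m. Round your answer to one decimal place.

Point-source attenuation: ΔL = 20·log₁₀(r₂/r₁) = 20·log₁₀(18.1/2.9) = 15.906 dB.
L₂ = 70.5 − 20·log₁₀(18.1/2.9) = 70.5 − 15.906 = 54.59 dB.

54.6 dB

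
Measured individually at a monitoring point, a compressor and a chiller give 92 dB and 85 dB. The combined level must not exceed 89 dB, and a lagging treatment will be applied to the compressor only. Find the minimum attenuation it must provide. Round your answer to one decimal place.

5.2 dB

Everything except the compressor sums to 10^(85/10) = 3.162e+08 in linear terms, 85.00 dB.
The limit corresponds to 10^(89/10) = 7.943e+08; subtracting the fixed part leaves 4.781e+08 for the compressor, i.e. 86.80 dB.
So the compressor must be reduced from 92 to 86.80 dB: IL = 5.20 dB.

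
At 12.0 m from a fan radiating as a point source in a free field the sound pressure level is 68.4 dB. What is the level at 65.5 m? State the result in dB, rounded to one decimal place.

For a point source, L₂ = L₁ − 20·log₁₀(r₂/r₁).
L₂ = 68.4 − 20·log₁₀(65.5/12.0) = 68.4 − 14.741 = 53.66 dB.

53.7 dB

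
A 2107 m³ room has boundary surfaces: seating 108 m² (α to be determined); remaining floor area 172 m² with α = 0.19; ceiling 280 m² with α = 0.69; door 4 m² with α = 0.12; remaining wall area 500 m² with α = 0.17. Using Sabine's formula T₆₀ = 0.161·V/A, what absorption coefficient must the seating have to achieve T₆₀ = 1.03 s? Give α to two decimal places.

A = 0.161·V/T₆₀ = 0.161·2107/1.03 = 329.35 m² sabins.
Absorption from the other surfaces = 172·0.19 + 280·0.69 + 4·0.12 + 500·0.17 = 311.36 m², so the seating must supply 17.99 m² over 108 m².
α = 17.99/108 = 0.167.

0.17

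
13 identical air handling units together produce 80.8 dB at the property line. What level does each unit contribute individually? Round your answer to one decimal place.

69.7 dB

13 equal contributions raise the level by 10·log₁₀ 13 = 11.139 dB, so each unit alone gives 80.8 − 11.139.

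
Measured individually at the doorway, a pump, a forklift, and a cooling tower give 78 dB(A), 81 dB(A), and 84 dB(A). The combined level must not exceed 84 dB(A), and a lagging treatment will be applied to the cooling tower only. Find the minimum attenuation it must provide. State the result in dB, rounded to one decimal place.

Everything except the cooling tower sums to 10^(78/10) + 10^(81/10) = 1.890e+08 in linear terms, 82.76 dB(A).
The limit corresponds to 10^(84/10) = 2.512e+08; subtracting the fixed part leaves 6.220e+07 for the cooling tower, i.e. 77.94 dB(A).
So the cooling tower must be reduced from 84 to 77.94 dB(A): IL = 6.06 dB.

6.1 dB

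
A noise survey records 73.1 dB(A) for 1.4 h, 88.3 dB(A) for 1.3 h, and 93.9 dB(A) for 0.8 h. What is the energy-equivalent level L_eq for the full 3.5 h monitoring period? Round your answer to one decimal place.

89.1 dB(A)

Weight each interval's intensity by its duration and average over T = 3.5 h:
Σ tᵢ·10^(Lᵢ/10) = 1.4·10^(73.1/10) + 1.3·10^(88.3/10) + 0.8·10^(93.9/10) = 2.871e+09.
L_eq = 10·log₁₀(2.871e+09/3.5) = 89.14 dB(A).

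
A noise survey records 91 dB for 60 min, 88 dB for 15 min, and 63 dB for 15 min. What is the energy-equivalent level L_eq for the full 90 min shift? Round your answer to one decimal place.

Weight each interval's intensity by its duration and average over T = 90 min:
Σ tᵢ·10^(Lᵢ/10) = 60·10^(91/10) + 15·10^(88/10) + 15·10^(63/10) = 8.503e+10.
L_eq = 10·log₁₀(8.503e+10/90) = 89.75 dB.

89.8 dB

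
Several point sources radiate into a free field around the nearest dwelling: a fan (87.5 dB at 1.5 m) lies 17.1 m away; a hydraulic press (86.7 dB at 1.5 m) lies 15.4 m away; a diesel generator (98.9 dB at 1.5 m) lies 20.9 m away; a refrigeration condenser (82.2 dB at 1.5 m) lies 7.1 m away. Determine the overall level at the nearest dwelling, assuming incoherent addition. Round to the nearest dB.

Propagate each source to the receiver with L = L_ref − 20·log₁₀(r/r_ref), then add intensities.
fan: 87.5 − 20·log₁₀(17.1/1.5) = 87.5 − 21.14 = 66.36 dB.
hydraulic press: 86.7 − 20·log₁₀(15.4/1.5) = 86.7 − 20.23 = 66.47 dB.
diesel generator: 98.9 − 20·log₁₀(20.9/1.5) = 98.9 − 22.88 = 76.02 dB.
refrigeration condenser: 82.2 − 20·log₁₀(7.1/1.5) = 82.2 − 13.50 = 68.70 dB.
Σ 10^(L/10) = 5.616e+07 → L_total = 10·log₁₀(5.616e+07) = 77.49 dB.

77 dB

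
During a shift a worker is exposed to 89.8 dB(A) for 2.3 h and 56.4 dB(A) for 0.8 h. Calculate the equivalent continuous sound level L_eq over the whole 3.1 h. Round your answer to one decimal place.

L_eq = 10·log₁₀[(1/T)·Σ tᵢ·10^(Lᵢ/10)] with T = 3.1 h.
Σ tᵢ·10^(Lᵢ/10) = 2.3·10^(89.8/10) + 0.8·10^(56.4/10) = 2.197e+09.
L_eq = 10·log₁₀(2.197e+09/3.1) = 88.50 dB(A).

88.5 dB(A)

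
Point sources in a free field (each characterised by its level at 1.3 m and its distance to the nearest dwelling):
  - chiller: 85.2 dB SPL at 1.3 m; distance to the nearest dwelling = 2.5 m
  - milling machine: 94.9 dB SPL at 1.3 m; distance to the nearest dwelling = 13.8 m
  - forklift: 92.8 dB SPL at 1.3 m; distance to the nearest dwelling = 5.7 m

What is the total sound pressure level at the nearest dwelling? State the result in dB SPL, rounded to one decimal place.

83.3 dB SPL

First find each source's level at the receiver (point-source: −20·log₁₀(r/r_ref)), then combine on an intensity basis.
chiller: 85.2 − 20·log₁₀(2.5/1.3) = 85.2 − 5.68 = 79.52 dB SPL.
milling machine: 94.9 − 20·log₁₀(13.8/1.3) = 94.9 − 20.52 = 74.38 dB SPL.
forklift: 92.8 − 20·log₁₀(5.7/1.3) = 92.8 − 12.84 = 79.96 dB SPL.
Σ 10^(L/10) = 2.161e+08 → L_total = 10·log₁₀(2.161e+08) = 83.35 dB SPL.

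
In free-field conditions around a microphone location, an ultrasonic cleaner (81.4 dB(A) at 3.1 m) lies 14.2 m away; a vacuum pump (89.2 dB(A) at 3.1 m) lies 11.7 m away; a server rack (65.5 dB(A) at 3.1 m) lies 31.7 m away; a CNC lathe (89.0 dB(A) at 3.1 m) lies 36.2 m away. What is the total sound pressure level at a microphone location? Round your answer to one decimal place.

78.5 dB(A)

Apply inverse-square spreading to bring every level to the receiver, then sum 10^(L/10).
ultrasonic cleaner: 81.4 − 20·log₁₀(14.2/3.1) = 81.4 − 13.22 = 68.18 dB(A).
vacuum pump: 89.2 − 20·log₁₀(11.7/3.1) = 89.2 − 11.54 = 77.66 dB(A).
server rack: 65.5 − 20·log₁₀(31.7/3.1) = 65.5 − 20.19 = 45.31 dB(A).
CNC lathe: 89.0 − 20·log₁₀(36.2/3.1) = 89.0 − 21.35 = 67.65 dB(A).
Σ 10^(L/10) = 7.083e+07 → L_total = 10·log₁₀(7.083e+07) = 78.50 dB(A).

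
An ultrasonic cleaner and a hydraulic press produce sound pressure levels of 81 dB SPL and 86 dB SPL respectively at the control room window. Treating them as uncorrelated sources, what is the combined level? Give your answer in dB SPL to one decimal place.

87.2 dB SPL

For uncorrelated sources the intensities add, so convert each level to linear form, sum, and take 10·log₁₀ of the total.
Σ 10^(L/10) = 10^(81/10) + 10^(86/10) = 5.240e+08.
L_total = 10·log₁₀(5.240e+08) = 87.19 dB SPL.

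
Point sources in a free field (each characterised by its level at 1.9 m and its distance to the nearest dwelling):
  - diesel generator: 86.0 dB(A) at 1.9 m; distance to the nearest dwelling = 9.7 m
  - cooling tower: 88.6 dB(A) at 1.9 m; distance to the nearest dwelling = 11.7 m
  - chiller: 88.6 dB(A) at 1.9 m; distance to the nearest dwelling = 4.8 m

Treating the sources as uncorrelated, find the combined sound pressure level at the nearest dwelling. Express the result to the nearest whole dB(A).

82 dB(A)

First find each source's level at the receiver (point-source: −20·log₁₀(r/r_ref)), then combine on an intensity basis.
diesel generator: 86.0 − 20·log₁₀(9.7/1.9) = 86.0 − 14.16 = 71.84 dB(A).
cooling tower: 88.6 − 20·log₁₀(11.7/1.9) = 88.6 − 15.79 = 72.81 dB(A).
chiller: 88.6 − 20·log₁₀(4.8/1.9) = 88.6 − 8.05 = 80.55 dB(A).
Σ 10^(L/10) = 1.479e+08 → L_total = 10·log₁₀(1.479e+08) = 81.70 dB(A).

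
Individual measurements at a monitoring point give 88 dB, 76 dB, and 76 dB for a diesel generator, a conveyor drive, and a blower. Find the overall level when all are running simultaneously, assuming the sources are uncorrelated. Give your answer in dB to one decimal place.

88.5 dB

Incoherent sources combine by intensity addition: L_total = 10·log₁₀(Σ 10^(L_i/10)).
Σ 10^(L/10) = 10^(88/10) + 10^(76/10) + 10^(76/10) = 7.106e+08.
L_total = 10·log₁₀(7.106e+08) = 88.52 dB.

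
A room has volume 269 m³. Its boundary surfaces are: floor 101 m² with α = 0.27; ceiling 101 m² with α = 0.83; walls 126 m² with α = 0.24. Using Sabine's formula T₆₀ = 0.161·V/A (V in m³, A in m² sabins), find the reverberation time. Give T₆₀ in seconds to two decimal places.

0.31 s

Summing Sᵢαᵢ: 101·0.27 + 101·0.83 + 126·0.24 = 141.34 m².
T₆₀ = 0.161·V/A = 0.161·269/141.34 = 0.306 s.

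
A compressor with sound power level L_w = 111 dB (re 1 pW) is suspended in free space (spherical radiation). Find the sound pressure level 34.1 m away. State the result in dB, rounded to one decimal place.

The power spreads over a sphere of area 4π·r², so L_p = L_w − 10·log₁₀(4π·r²).
4π·r² = 1.461e+04 m², 10·log₁₀ of that is 41.647 dB.
L_p = 111 − 41.647 = 69.35 dB.

69.4 dB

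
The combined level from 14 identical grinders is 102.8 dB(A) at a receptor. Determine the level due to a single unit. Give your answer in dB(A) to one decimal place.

91.3 dB(A)

14 equal contributions raise the level by 10·log₁₀ 14 = 11.461 dB, so each unit alone gives 102.8 − 11.461.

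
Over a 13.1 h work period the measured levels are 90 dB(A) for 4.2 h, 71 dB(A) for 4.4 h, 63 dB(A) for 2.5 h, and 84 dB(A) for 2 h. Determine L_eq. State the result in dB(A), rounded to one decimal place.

The energy average is taken in the linear domain: L_eq = 10·log₁₀[(Σ tᵢ·10^(Lᵢ/10))/T], T = 13.1 h.
Σ tᵢ·10^(Lᵢ/10) = 4.2·10^(90/10) + 4.4·10^(71/10) + 2.5·10^(63/10) + 2·10^(84/10) = 4.763e+09.
L_eq = 10·log₁₀(4.763e+09/13.1) = 85.61 dB(A).

85.6 dB(A)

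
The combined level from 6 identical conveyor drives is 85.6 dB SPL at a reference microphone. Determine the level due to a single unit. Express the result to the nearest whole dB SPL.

6 equal contributions raise the level by 10·log₁₀ 6 = 7.782 dB, so each unit alone gives 85.6 − 7.782.

78 dB SPL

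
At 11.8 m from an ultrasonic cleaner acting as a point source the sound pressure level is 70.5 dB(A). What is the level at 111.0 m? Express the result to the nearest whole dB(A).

Spherical spreading from a point source gives a 20·log₁₀(r₂/r₁) drop.
L₂ = 70.5 − 20·log₁₀(111.0/11.8) = 70.5 − 19.469 = 51.03 dB(A).

51 dB(A)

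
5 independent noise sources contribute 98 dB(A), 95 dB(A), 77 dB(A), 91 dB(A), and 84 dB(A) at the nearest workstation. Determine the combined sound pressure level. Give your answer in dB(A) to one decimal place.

For uncorrelated sources the intensities add, so convert each level to linear form, sum, and take 10·log₁₀ of the total.
Σ 10^(L/10) = 10^(98/10) + 10^(95/10) + 10^(77/10) + 10^(91/10) + 10^(84/10) = 1.103e+10.
L_total = 10·log₁₀(1.103e+10) = 100.43 dB(A).

100.4 dB(A)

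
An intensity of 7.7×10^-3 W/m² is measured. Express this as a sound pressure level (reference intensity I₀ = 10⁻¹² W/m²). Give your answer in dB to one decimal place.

98.9 dB

Dividing by I₀ shifts the exponent by 12: I/I₀ = 7.7×10^9.
L = 10·(0.8865 + 9) = 98.86 dB.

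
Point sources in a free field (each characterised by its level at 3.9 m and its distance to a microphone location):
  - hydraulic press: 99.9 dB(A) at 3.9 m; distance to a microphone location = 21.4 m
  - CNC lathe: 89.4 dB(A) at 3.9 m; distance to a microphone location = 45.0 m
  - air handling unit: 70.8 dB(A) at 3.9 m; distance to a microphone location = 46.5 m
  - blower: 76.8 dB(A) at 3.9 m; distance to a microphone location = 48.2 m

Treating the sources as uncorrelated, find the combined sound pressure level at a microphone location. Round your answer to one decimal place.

85.2 dB(A)

First find each source's level at the receiver (point-source: −20·log₁₀(r/r_ref)), then combine on an intensity basis.
hydraulic press: 99.9 − 20·log₁₀(21.4/3.9) = 99.9 − 14.79 = 85.11 dB(A).
CNC lathe: 89.4 − 20·log₁₀(45.0/3.9) = 89.4 − 21.24 = 68.16 dB(A).
air handling unit: 70.8 − 20·log₁₀(46.5/3.9) = 70.8 − 21.53 = 49.27 dB(A).
blower: 76.8 − 20·log₁₀(48.2/3.9) = 76.8 − 21.84 = 54.96 dB(A).
Σ 10^(L/10) = 3.315e+08 → L_total = 10·log₁₀(3.315e+08) = 85.20 dB(A).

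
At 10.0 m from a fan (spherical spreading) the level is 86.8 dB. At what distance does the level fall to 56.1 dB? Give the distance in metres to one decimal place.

342.8 m

The 30.7 dB drop corresponds to a distance ratio of 10^(30.7/20) for a point source.
r₂ = 10.0·10^((86.8−56.1)/20) = 10.0·10^(30.7/20) = 342.77 m.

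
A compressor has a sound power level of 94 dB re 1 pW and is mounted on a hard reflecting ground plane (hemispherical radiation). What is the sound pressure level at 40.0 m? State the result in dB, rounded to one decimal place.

54.0 dB

The power spreads over a hemisphere of area 2π·r², so L_p = L_w − 10·log₁₀(2π·r²).
2π·r² = 1.005e+04 m², 10·log₁₀ of that is 40.023 dB.
L_p = 94 − 40.023 = 53.98 dB.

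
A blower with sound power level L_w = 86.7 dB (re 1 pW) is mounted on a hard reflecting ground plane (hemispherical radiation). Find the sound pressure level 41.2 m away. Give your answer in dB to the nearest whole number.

The power spreads over a hemisphere of area 2π·r², so L_p = L_w − 10·log₁₀(2π·r²).
2π·r² = 1.067e+04 m², 10·log₁₀ of that is 40.280 dB.
L_p = 86.7 − 40.280 = 46.42 dB.

46 dB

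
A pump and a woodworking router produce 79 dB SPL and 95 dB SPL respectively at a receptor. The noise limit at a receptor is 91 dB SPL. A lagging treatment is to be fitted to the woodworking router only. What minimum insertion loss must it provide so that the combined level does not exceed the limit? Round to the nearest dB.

Everything except the woodworking router sums to 10^(79/10) = 7.943e+07 in linear terms, 79.00 dB SPL.
To meet 91 dB SPL overall, the treated woodworking router may contribute at most 10^(91/10) − 7.943e+07 = 1.179e+09, i.e. 90.72 dB SPL.
Required insertion loss = 95 − 90.72 = 4.28 dB.

4 dB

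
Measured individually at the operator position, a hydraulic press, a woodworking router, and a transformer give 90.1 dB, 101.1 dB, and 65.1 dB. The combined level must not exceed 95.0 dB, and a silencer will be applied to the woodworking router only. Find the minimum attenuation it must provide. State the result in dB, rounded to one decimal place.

7.8 dB

Fixed contribution from the other sources: Σ 10^(L/10) = 10^(90.1/10) + 10^(65.1/10) = 1.027e+09 (90.11 dB).
To meet 95.0 dB overall, the treated woodworking router may contribute at most 10^(95.0/10) − 1.027e+09 = 2.136e+09, i.e. 93.30 dB.
Required insertion loss = 101.1 − 93.30 = 7.80 dB.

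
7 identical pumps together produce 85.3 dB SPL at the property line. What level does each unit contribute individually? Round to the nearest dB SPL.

77 dB SPL

7 equal contributions raise the level by 10·log₁₀ 7 = 8.451 dB, so each unit alone gives 85.3 − 8.451.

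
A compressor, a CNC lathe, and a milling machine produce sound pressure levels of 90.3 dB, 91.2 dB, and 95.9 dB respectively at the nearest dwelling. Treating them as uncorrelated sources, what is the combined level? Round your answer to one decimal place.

98.0 dB

Incoherent sources combine by intensity addition: L_total = 10·log₁₀(Σ 10^(L_i/10)).
Σ 10^(L/10) = 10^(90.3/10) + 10^(91.2/10) + 10^(95.9/10) = 6.280e+09.
L_total = 10·log₁₀(6.280e+09) = 97.98 dB.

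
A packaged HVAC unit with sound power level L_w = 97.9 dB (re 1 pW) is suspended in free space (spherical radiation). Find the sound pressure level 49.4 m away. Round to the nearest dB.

53 dB

Free-field spherical radiation: L_p = L_w − 10·log₁₀(4π·r²), r = 49.4 m.
4π·r² = 3.067e+04 m², 10·log₁₀ of that is 44.867 dB.
L_p = 97.9 − 44.867 = 53.03 dB.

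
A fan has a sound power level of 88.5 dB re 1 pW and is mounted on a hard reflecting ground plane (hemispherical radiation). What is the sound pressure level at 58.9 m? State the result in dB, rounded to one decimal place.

Free-field hemispherical radiation: L_p = L_w − 10·log₁₀(2π·r²), r = 58.9 m.
2π·r² = 2.18e+04 m², 10·log₁₀ of that is 43.384 dB.
L_p = 88.5 − 43.384 = 45.12 dB.

45.1 dB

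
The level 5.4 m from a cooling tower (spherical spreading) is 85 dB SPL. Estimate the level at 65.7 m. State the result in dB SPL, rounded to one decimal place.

63.3 dB SPL

For a point source, L₂ = L₁ − 20·log₁₀(r₂/r₁).
L₂ = 85 − 20·log₁₀(65.7/5.4) = 85 − 21.703 = 63.30 dB SPL.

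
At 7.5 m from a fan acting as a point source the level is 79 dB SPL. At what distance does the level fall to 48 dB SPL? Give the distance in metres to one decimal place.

Point-source spreading drops the level by 20·log₁₀(r₂/r₁); inverting, r₂/r₁ = 10^(ΔL/20).
r₂ = 7.5·10^((79−48)/20) = 7.5·10^(31.0/20) = 266.11 m.

266.1 m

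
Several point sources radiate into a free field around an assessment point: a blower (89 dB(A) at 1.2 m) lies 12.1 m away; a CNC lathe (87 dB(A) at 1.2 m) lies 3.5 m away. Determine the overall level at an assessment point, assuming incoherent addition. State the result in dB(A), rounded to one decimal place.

78.2 dB(A)

Propagate each source to the receiver with L = L_ref − 20·log₁₀(r/r_ref), then add intensities.
blower: 89 − 20·log₁₀(12.1/1.2) = 89 − 20.07 = 68.93 dB(A).
CNC lathe: 87 − 20·log₁₀(3.5/1.2) = 87 − 9.30 = 77.70 dB(A).
Σ 10^(L/10) = 6.673e+07 → L_total = 10·log₁₀(6.673e+07) = 78.24 dB(A).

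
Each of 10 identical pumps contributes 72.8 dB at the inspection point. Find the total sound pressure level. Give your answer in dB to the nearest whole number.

With 10 equal, uncorrelated contributions the intensity is 10× that of one unit, giving a rise of 10·log₁₀ 10.
L_total = 72.8 + 10·log₁₀(10) = 72.8 + 10.000 = 82.80 dB.

83 dB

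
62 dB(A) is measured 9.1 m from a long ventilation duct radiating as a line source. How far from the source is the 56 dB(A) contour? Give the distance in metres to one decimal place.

For a line source L₁ − L₂ = 10·log₁₀(r₂/r₁), so r₂ = r₁·10^((L₁−L₂)/10).
r₂ = 9.1·10^((62−56)/10) = 9.1·10^(6.0/10) = 36.23 m.

36.2 m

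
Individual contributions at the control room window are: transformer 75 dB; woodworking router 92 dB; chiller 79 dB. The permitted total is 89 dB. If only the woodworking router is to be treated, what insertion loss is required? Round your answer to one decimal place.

Fixed contribution from the other sources: Σ 10^(L/10) = 10^(75/10) + 10^(79/10) = 1.111e+08 (80.46 dB).
To meet 89 dB overall, the treated woodworking router may contribute at most 10^(89/10) − 1.111e+08 = 6.833e+08, i.e. 88.35 dB.
Required insertion loss = 92 − 88.35 = 3.65 dB.

3.7 dB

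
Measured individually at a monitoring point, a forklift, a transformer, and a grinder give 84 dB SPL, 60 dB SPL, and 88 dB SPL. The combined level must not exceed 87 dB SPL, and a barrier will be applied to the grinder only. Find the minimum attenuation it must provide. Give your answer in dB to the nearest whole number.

Fixed contribution from the other sources: Σ 10^(L/10) = 10^(84/10) + 10^(60/10) = 2.522e+08 (84.02 dB SPL).
To meet 87 dB SPL overall, the treated grinder may contribute at most 10^(87/10) − 2.522e+08 = 2.490e+08, i.e. 83.96 dB SPL.
Required insertion loss = 88 − 83.96 = 4.04 dB.

4 dB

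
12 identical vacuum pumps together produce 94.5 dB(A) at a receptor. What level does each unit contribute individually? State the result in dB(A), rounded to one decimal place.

Dividing the total intensity by 12 lowers the level by 10·log₁₀ 12 = 10.792 dB: L₁ = 94.5 − 10.792.

83.7 dB(A)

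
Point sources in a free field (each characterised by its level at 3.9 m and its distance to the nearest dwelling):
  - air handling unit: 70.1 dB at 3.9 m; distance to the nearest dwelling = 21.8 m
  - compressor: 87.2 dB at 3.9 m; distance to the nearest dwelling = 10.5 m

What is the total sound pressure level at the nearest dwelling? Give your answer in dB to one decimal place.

Propagate each source to the receiver with L = L_ref − 20·log₁₀(r/r_ref), then add intensities.
air handling unit: 70.1 − 20·log₁₀(21.8/3.9) = 70.1 − 14.95 = 55.15 dB.
compressor: 87.2 − 20·log₁₀(10.5/3.9) = 87.2 − 8.60 = 78.60 dB.
Σ 10^(L/10) = 7.273e+07 → L_total = 10·log₁₀(7.273e+07) = 78.62 dB.

78.6 dB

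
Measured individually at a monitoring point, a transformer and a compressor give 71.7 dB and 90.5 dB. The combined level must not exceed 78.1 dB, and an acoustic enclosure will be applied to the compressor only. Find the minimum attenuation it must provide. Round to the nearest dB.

The untreated sources together contribute 10^(71.7/10) = 1.479e+07, i.e. 71.70 dB.
To meet 78.1 dB overall, the treated compressor may contribute at most 10^(78.1/10) − 1.479e+07 = 4.977e+07, i.e. 76.97 dB.
So the compressor must be reduced from 90.5 to 76.97 dB: IL = 13.53 dB.

14 dB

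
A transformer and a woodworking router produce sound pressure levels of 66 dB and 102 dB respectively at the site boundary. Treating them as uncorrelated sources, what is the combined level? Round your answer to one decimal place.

For uncorrelated sources the intensities add, so convert each level to linear form, sum, and take 10·log₁₀ of the total.
Σ 10^(L/10) = 10^(66/10) + 10^(102/10) = 1.585e+10.
L_total = 10·log₁₀(1.585e+10) = 102.00 dB.

102.0 dB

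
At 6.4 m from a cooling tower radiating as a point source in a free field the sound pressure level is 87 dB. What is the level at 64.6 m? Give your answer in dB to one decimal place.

66.9 dB

Point-source attenuation: ΔL = 20·log₁₀(r₂/r₁) = 20·log₁₀(64.6/6.4) = 20.081 dB.
L₂ = 87 − 20·log₁₀(64.6/6.4) = 87 − 20.081 = 66.92 dB.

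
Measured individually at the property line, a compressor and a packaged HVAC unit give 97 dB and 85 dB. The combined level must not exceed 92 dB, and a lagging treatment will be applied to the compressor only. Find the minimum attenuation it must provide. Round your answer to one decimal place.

6.0 dB

Everything except the compressor sums to 10^(85/10) = 3.162e+08 in linear terms, 85.00 dB.
To meet 92 dB overall, the treated compressor may contribute at most 10^(92/10) − 3.162e+08 = 1.269e+09, i.e. 91.03 dB.
So the compressor must be reduced from 97 to 91.03 dB: IL = 5.97 dB.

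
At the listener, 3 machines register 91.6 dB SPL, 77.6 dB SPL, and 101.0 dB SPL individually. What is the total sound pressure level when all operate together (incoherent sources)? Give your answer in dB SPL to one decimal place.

For uncorrelated sources the intensities add, so convert each level to linear form, sum, and take 10·log₁₀ of the total.
Σ 10^(L/10) = 10^(91.6/10) + 10^(77.6/10) + 10^(101.0/10) = 1.409e+10.
L_total = 10·log₁₀(1.409e+10) = 101.49 dB SPL.

101.5 dB SPL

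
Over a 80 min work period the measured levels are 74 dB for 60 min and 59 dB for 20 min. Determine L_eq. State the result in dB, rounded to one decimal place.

72.8 dB

The energy average is taken in the linear domain: L_eq = 10·log₁₀[(Σ tᵢ·10^(Lᵢ/10))/T], T = 80 min.
Σ tᵢ·10^(Lᵢ/10) = 60·10^(74/10) + 20·10^(59/10) = 1.523e+09.
L_eq = 10·log₁₀(1.523e+09/80) = 72.80 dB.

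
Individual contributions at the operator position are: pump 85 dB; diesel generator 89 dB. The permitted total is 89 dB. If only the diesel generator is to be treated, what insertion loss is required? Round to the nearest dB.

2 dB

The untreated sources together contribute 10^(85/10) = 3.162e+08, i.e. 85.00 dB.
To meet 89 dB overall, the treated diesel generator may contribute at most 10^(89/10) − 3.162e+08 = 4.781e+08, i.e. 86.80 dB.
Required insertion loss = 89 − 86.80 = 2.20 dB.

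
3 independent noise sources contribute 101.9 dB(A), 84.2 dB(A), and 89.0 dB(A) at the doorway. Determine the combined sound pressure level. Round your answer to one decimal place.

For uncorrelated sources the intensities add, so convert each level to linear form, sum, and take 10·log₁₀ of the total.
Σ 10^(L/10) = 10^(101.9/10) + 10^(84.2/10) + 10^(89.0/10) = 1.655e+10.
L_total = 10·log₁₀(1.655e+10) = 102.19 dB(A).

102.2 dB(A)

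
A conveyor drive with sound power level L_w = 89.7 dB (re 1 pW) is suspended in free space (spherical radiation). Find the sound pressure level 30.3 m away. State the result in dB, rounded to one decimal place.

Free-field spherical radiation: L_p = L_w − 10·log₁₀(4π·r²), r = 30.3 m.
4π·r² = 1.154e+04 m², 10·log₁₀ of that is 40.621 dB.
L_p = 89.7 − 40.621 = 49.08 dB.

49.1 dB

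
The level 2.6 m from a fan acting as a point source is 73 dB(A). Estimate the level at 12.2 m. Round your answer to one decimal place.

Point-source attenuation: ΔL = 20·log₁₀(r₂/r₁) = 20·log₁₀(12.2/2.6) = 13.428 dB.
L₂ = 73 − 20·log₁₀(12.2/2.6) = 73 − 13.428 = 59.57 dB(A).

59.6 dB(A)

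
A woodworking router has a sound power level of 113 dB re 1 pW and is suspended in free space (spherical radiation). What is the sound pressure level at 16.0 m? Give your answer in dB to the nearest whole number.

L_p = L_w − 10·log₁₀(4π·r²) with r = 16.0 m.
4π·r² = 3217 m², 10·log₁₀ of that is 35.074 dB.
L_p = 113 − 35.074 = 77.93 dB.

78 dB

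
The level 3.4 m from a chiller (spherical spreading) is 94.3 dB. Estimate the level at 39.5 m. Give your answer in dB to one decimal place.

73.0 dB

Point-source attenuation: ΔL = 20·log₁₀(r₂/r₁) = 20·log₁₀(39.5/3.4) = 21.302 dB.
L₂ = 94.3 − 20·log₁₀(39.5/3.4) = 94.3 − 21.302 = 73.00 dB.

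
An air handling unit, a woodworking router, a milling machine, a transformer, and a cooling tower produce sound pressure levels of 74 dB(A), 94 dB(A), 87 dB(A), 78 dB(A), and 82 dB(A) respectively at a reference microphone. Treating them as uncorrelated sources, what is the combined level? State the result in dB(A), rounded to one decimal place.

For uncorrelated sources the intensities add, so convert each level to linear form, sum, and take 10·log₁₀ of the total.
Σ 10^(L/10) = 10^(74/10) + 10^(94/10) + 10^(87/10) + 10^(78/10) + 10^(82/10) = 3.260e+09.
L_total = 10·log₁₀(3.260e+09) = 95.13 dB(A).

95.1 dB(A)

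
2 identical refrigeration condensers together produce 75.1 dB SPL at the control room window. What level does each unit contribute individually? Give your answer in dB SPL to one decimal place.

For N identical incoherent sources L_total = L₁ + 10·log₁₀ N, so L₁ = 75.1 − 10·log₁₀(2) = 75.1 − 3.010.

72.1 dB SPL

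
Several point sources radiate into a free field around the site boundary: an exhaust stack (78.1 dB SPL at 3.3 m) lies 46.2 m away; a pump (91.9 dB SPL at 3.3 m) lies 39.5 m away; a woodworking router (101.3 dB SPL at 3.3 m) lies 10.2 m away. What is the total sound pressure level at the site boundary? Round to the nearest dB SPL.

Apply inverse-square spreading to bring every level to the receiver, then sum 10^(L/10).
exhaust stack: 78.1 − 20·log₁₀(46.2/3.3) = 78.1 − 22.92 = 55.18 dB SPL.
pump: 91.9 − 20·log₁₀(39.5/3.3) = 91.9 − 21.56 = 70.34 dB SPL.
woodworking router: 101.3 − 20·log₁₀(10.2/3.3) = 101.3 − 9.80 = 91.50 dB SPL.
Σ 10^(L/10) = 1.423e+09 → L_total = 10·log₁₀(1.423e+09) = 91.53 dB SPL.

92 dB SPL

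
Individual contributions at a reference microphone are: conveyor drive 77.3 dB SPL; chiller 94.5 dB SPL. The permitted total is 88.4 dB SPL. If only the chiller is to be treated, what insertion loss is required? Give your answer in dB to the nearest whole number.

6 dB

The untreated sources together contribute 10^(77.3/10) = 5.370e+07, i.e. 77.30 dB SPL.
To meet 88.4 dB SPL overall, the treated chiller may contribute at most 10^(88.4/10) − 5.370e+07 = 6.381e+08, i.e. 88.05 dB SPL.
Required insertion loss = 94.5 − 88.05 = 6.45 dB.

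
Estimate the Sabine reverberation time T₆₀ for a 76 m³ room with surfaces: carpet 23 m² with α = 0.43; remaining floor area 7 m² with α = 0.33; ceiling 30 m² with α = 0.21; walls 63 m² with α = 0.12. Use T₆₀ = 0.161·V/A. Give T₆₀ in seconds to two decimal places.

A = Σ Sᵢαᵢ = 23·0.43 + 7·0.33 + 30·0.21 + 63·0.12 = 26.06 m².
T₆₀ = 0.161 × 76 / 26.06 = 0.470 s.

0.47 s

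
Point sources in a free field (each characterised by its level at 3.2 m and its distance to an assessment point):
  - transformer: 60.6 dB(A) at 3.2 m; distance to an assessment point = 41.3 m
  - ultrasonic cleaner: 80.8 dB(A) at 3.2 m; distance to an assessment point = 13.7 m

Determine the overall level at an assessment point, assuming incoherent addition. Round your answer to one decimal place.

Propagate each source to the receiver with L = L_ref − 20·log₁₀(r/r_ref), then add intensities.
transformer: 60.6 − 20·log₁₀(41.3/3.2) = 60.6 − 22.22 = 38.38 dB(A).
ultrasonic cleaner: 80.8 − 20·log₁₀(13.7/3.2) = 80.8 − 12.63 = 68.17 dB(A).
Σ 10^(L/10) = 6.566e+06 → L_total = 10·log₁₀(6.566e+06) = 68.17 dB(A).

68.2 dB(A)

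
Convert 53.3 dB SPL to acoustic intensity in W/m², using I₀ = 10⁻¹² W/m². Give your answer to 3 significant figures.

I/I₀ = 10^(53.3/10) = 2.138e+05, so I = 2.138e+05 × 10⁻¹² W/m².

2.14e-07 W/m²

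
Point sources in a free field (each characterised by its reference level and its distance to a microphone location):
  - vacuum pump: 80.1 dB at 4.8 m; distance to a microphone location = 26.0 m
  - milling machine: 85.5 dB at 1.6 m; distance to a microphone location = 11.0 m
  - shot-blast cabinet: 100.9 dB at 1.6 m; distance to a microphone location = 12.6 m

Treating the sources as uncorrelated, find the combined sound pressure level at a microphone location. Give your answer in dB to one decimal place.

Apply inverse-square spreading to bring every level to the receiver, then sum 10^(L/10).
vacuum pump: 80.1 − 20·log₁₀(26.0/4.8) = 80.1 − 14.67 = 65.43 dB.
milling machine: 85.5 − 20·log₁₀(11.0/1.6) = 85.5 − 16.75 = 68.75 dB.
shot-blast cabinet: 100.9 − 20·log₁₀(12.6/1.6) = 100.9 − 17.93 = 82.97 dB.
Σ 10^(L/10) = 2.094e+08 → L_total = 10·log₁₀(2.094e+08) = 83.21 dB.

83.2 dB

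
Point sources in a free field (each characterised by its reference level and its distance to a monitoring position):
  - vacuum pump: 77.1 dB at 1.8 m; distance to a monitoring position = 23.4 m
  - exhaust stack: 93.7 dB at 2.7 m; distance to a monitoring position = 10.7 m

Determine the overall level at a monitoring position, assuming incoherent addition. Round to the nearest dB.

Propagate each source to the receiver with L = L_ref − 20·log₁₀(r/r_ref), then add intensities.
vacuum pump: 77.1 − 20·log₁₀(23.4/1.8) = 77.1 − 22.28 = 54.82 dB.
exhaust stack: 93.7 − 20·log₁₀(10.7/2.7) = 93.7 − 11.96 = 81.74 dB.
Σ 10^(L/10) = 1.496e+08 → L_total = 10·log₁₀(1.496e+08) = 81.75 dB.

82 dB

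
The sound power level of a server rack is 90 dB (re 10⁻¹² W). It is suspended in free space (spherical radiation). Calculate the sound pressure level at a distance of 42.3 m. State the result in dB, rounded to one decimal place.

46.5 dB

Free-field spherical radiation: L_p = L_w − 10·log₁₀(4π·r²), r = 42.3 m.
4π·r² = 2.248e+04 m², 10·log₁₀ of that is 43.519 dB.
L_p = 90 − 43.519 = 46.48 dB.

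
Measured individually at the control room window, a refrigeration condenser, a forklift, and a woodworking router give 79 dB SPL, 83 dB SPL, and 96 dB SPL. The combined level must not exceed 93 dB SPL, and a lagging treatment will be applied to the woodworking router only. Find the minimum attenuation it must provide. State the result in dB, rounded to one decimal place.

3.7 dB

Everything except the woodworking router sums to 10^(79/10) + 10^(83/10) = 2.790e+08 in linear terms, 84.46 dB SPL.
The limit corresponds to 10^(93/10) = 1.995e+09; subtracting the fixed part leaves 1.716e+09 for the woodworking router, i.e. 92.35 dB SPL.
So the woodworking router must be reduced from 96 to 92.35 dB SPL: IL = 3.65 dB.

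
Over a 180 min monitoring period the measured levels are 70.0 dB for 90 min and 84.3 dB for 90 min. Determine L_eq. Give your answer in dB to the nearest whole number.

The energy average is taken in the linear domain: L_eq = 10·log₁₀[(Σ tᵢ·10^(Lᵢ/10))/T], T = 180 min.
Σ tᵢ·10^(Lᵢ/10) = 90·10^(70.0/10) + 90·10^(84.3/10) = 2.512e+10.
L_eq = 10·log₁₀(2.512e+10/180) = 81.45 dB.

81 dB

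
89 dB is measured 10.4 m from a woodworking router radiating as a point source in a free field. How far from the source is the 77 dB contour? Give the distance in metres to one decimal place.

41.4 m

The 12.0 dB drop corresponds to a distance ratio of 10^(12.0/20) for a point source.
r₂ = 10.4·10^((89−77)/20) = 10.4·10^(12.0/20) = 41.40 m.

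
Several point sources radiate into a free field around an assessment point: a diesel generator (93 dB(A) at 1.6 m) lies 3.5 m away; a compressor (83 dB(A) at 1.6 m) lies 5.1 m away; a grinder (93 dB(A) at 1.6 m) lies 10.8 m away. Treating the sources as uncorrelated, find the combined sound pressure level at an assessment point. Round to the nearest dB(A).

87 dB(A)

First find each source's level at the receiver (point-source: −20·log₁₀(r/r_ref)), then combine on an intensity basis.
diesel generator: 93 − 20·log₁₀(3.5/1.6) = 93 − 6.80 = 86.20 dB(A).
compressor: 83 − 20·log₁₀(5.1/1.6) = 83 − 10.07 = 72.93 dB(A).
grinder: 93 − 20·log₁₀(10.8/1.6) = 93 − 16.59 = 76.41 dB(A).
Σ 10^(L/10) = 4.804e+08 → L_total = 10·log₁₀(4.804e+08) = 86.82 dB(A).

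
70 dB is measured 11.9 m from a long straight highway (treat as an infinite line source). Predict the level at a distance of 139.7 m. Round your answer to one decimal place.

For a line source, L₂ = L₁ − 10·log₁₀(r₂/r₁).
L₂ = 70 − 10·log₁₀(139.7/11.9) = 70 − 10.696 = 59.30 dB.

59.3 dB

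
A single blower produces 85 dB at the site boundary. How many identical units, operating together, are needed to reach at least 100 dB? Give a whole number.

N identical sources give L₁ + 10·log₁₀ N, so require 10·log₁₀ N ≥ 100 − 85 = 15.0 dB.
N ≥ 10^(15.0/10) = 31.623, so N = 32.

32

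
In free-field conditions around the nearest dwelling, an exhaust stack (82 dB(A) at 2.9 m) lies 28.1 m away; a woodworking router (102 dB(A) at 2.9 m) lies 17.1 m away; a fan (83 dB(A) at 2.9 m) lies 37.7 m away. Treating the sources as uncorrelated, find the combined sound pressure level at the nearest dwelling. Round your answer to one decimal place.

86.6 dB(A)

Propagate each source to the receiver with L = L_ref − 20·log₁₀(r/r_ref), then add intensities.
exhaust stack: 82 − 20·log₁₀(28.1/2.9) = 82 − 19.73 = 62.27 dB(A).
woodworking router: 102 − 20·log₁₀(17.1/2.9) = 102 − 15.41 = 86.59 dB(A).
fan: 83 − 20·log₁₀(37.7/2.9) = 83 − 22.28 = 60.72 dB(A).
Σ 10^(L/10) = 4.587e+08 → L_total = 10·log₁₀(4.587e+08) = 86.62 dB(A).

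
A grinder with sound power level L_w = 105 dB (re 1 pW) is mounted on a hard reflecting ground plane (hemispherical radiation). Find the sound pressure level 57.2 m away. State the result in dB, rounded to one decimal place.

Free-field hemispherical radiation: L_p = L_w − 10·log₁₀(2π·r²), r = 57.2 m.
2π·r² = 2.056e+04 m², 10·log₁₀ of that is 43.130 dB.
L_p = 105 − 43.130 = 61.87 dB.

61.9 dB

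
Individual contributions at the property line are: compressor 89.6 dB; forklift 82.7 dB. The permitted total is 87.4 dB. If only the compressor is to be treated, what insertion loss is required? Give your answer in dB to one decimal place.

4.0 dB

The untreated sources together contribute 10^(82.7/10) = 1.862e+08, i.e. 82.70 dB.
The limit corresponds to 10^(87.4/10) = 5.495e+08; subtracting the fixed part leaves 3.633e+08 for the compressor, i.e. 85.60 dB.
Required insertion loss = 89.6 − 85.60 = 4.00 dB.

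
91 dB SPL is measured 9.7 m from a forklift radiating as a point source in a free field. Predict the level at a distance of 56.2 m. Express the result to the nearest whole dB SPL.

76 dB SPL

Point-source attenuation: ΔL = 20·log₁₀(r₂/r₁) = 20·log₁₀(56.2/9.7) = 15.259 dB.
L₂ = 91 − 20·log₁₀(56.2/9.7) = 91 − 15.259 = 75.74 dB SPL.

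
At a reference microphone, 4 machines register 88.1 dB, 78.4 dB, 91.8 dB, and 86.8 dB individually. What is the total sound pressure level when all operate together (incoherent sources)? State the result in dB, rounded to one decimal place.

94.3 dB

For uncorrelated sources the intensities add, so convert each level to linear form, sum, and take 10·log₁₀ of the total.
Σ 10^(L/10) = 10^(88.1/10) + 10^(78.4/10) + 10^(91.8/10) + 10^(86.8/10) = 2.707e+09.
L_total = 10·log₁₀(2.707e+09) = 94.32 dB.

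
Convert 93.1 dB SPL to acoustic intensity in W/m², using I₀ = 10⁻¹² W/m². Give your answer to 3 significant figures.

I = I₀·10^(L/10) = 10⁻¹² × 10^(93.1/10) = 10^(-2.690).

0.00204 W/m²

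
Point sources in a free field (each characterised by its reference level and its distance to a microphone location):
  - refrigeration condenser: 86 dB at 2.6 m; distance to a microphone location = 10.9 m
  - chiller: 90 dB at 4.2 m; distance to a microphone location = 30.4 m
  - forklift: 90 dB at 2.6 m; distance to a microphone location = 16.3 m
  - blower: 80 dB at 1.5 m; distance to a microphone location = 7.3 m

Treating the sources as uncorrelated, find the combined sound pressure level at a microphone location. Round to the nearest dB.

Apply inverse-square spreading to bring every level to the receiver, then sum 10^(L/10).
refrigeration condenser: 86 − 20·log₁₀(10.9/2.6) = 86 − 12.45 = 73.55 dB.
chiller: 90 − 20·log₁₀(30.4/4.2) = 90 − 17.19 = 72.81 dB.
forklift: 90 − 20·log₁₀(16.3/2.6) = 90 − 15.94 = 74.06 dB.
blower: 80 − 20·log₁₀(7.3/1.5) = 80 − 13.74 = 66.26 dB.
Σ 10^(L/10) = 7.140e+07 → L_total = 10·log₁₀(7.140e+07) = 78.54 dB.

79 dB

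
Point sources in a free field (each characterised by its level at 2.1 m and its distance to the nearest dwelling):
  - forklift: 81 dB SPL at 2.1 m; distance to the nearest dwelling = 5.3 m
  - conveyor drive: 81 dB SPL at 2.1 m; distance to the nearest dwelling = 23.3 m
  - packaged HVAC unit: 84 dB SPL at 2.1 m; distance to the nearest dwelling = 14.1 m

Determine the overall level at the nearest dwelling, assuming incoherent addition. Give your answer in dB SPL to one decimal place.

Apply inverse-square spreading to bring every level to the receiver, then sum 10^(L/10).
forklift: 81 − 20·log₁₀(5.3/2.1) = 81 − 8.04 = 72.96 dB SPL.
conveyor drive: 81 − 20·log₁₀(23.3/2.1) = 81 − 20.90 = 60.10 dB SPL.
packaged HVAC unit: 84 − 20·log₁₀(14.1/2.1) = 84 − 16.54 = 67.46 dB SPL.
Σ 10^(L/10) = 2.636e+07 → L_total = 10·log₁₀(2.636e+07) = 74.21 dB SPL.

74.2 dB SPL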